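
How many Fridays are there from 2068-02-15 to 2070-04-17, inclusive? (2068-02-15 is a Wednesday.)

113

2068-02-15 is a Wednesday; the first Friday on or after it is 2068-02-17 (2 days later).
From 2068-02-17 to 2070-04-17: 318 + 365 + 107 = 790 days (rest of 2068, 2069, to 2070-04-17 in 2070).
790 ÷ 7 = 112 full weeks with remainder 6, so 112 more Fridays after the first → 113.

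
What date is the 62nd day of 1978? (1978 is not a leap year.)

January has 31 days (62 − 31 = 31 remain).
February has 28 days (31 − 28 = 3 remain).
3 into March → March 3.

1978-03-03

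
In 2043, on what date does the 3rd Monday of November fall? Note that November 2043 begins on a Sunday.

November 2043 begins on a Sunday, so the first Monday is November 2 (1 day later).
The 3rd Monday is 2 weeks later: 2 + 14 = 16.

November 16, 2043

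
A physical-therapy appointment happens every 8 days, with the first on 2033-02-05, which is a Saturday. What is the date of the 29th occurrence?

The 29th occurrence is 28 intervals after the first: 28 × 8 = 224 days after 2033-02-05.
February has 28 days — 23 days to the end of February leaves 201.
March has 31 days (170 left).
April has 30 days (140 left).
May has 31 days (109 left).
June has 30 days (79 left).
July has 31 days (48 left).
August has 31 days (17 left).
17 days into September → 2033-09-17.

2033-09-17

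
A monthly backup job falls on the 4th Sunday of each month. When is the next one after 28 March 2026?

March 2026 starts on a Sunday; its first Sunday is the 1st, so the 4th Sunday is the 22nd — 22 March 2026.
That is not after 28 March 2026, so look at April 2026.
April 2026 starts on a Wednesday; its first Sunday is the 5th, so the 4th Sunday is the 26th — 26 April 2026.

26 April 2026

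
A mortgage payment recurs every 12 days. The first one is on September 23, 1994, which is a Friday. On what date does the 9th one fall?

December 28, 1994

The 9th occurrence is 8 intervals after the first: 8 × 12 = 96 days after September 23, 1994.
September has 30 days — 7 days to the end of September leaves 89.
October has 31 days (58 left).
November has 30 days (28 left).
28 days into December → December 28, 1994.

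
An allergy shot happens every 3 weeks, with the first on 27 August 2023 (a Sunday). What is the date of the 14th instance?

26 May 2024

The 14th occurrence is 13 intervals after the first: 13 × 21 = 273 days after 27 August 2023.
August has 31 days — 4 days to the end of August leaves 269.
September has 30 days (239 left).
October has 31 days (208 left).
November has 30 days (178 left).
December has 31 days (147 left).
January has 31 days (116 left).
February has 29 days (87 left).
March has 31 days (56 left).
April has 30 days (26 left).
26 days into May → 26 May 2024.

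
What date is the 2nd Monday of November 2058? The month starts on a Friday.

2058-11-11

November 2058 begins on a Friday, so the first Monday is November 4 (3 days later).
The 2nd Monday is 1 weeks later: 4 + 7 = 11.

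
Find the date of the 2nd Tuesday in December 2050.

2050-12-13

The first Tuesday of December 2050 is December 6.
The 2nd Tuesday is 1 weeks later: 6 + 7 = 13.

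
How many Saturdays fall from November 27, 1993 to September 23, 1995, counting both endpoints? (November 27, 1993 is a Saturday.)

96

November 27, 1993 is a Saturday; the first Saturday on or after it is November 27, 1993.
From November 27, 1993 to September 23, 1995: 34 + 365 + 266 = 665 days (rest of 1993, 1994, to September 23, 1995 in 1995).
665 ÷ 7 = 95 full weeks with remainder 0, so 95 more Saturdays after the first → 96.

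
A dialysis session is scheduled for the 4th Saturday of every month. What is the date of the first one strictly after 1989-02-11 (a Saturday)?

February 1989 starts on a Wednesday; its first Saturday is the 4th, so the 4th Saturday is the 25th — 1989-02-25.
1989-02-25 is after 1989-02-11, so that is the next one.

1989-02-25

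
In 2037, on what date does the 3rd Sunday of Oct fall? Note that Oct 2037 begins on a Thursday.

Oct 18, 2037

Oct 2037 begins on a Thursday, so the first Sunday is Oct 4 (3 days later).
The 3rd Sunday is 2 weeks later: 4 + 14 = 18.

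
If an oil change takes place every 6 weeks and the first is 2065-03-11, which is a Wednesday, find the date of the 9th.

The 9th occurrence is 8 intervals after the first: 8 × 42 = 336 days after 2065-03-11.
March has 31 days — 20 days to the end of March leaves 316.
April has 30 days (286 left).
May has 31 days (255 left).
June has 30 days (225 left).
July has 31 days (194 left).
August has 31 days (163 left).
September has 30 days (133 left).
October has 31 days (102 left).
November has 30 days (72 left).
December has 31 days (41 left).
January has 31 days (10 left).
10 days into February → 2066-02-10.

2066-02-10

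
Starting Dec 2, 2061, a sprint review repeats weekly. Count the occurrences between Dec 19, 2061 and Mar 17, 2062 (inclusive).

Occurrences land 7·i days after Dec 2, 2061 for i = 0, 1, 2, …
Dec 19, 2061 is 17 days after the start; 17 ÷ 7 = 2 remainder 3; since the remainder is 3, round up to i = 3. First occurrence in the window: #4 on Dec 23, 2061 (3×7 = 21 days in).
Mar 17, 2062 is 105 days after the start; 105 ÷ 7 = 15 remainder 0. Last occurrence in the window: #16 on Mar 17, 2062.
Occurrences #4 through #16: 13 in total.

13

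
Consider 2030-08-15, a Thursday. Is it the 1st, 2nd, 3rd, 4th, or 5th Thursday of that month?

Day 15 falls in week ⌈15/7⌉ of the month.
Days 1–7 hold the 1st Thursday, 8–14 the 2nd, 15–21 the 3rd, 22–28 the 4th, 29–31 the 5th.
15 is in the range for the 3rd.

3rd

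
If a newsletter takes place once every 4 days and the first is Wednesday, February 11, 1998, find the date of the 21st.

May 2, 1998

The 21st occurrence is 20 intervals after the first: 20 × 4 = 80 days after February 11, 1998.
February has 28 days — 17 days to the end of February leaves 63.
March has 31 days (32 left).
April has 30 days (2 left).
2 days into May → May 2, 1998.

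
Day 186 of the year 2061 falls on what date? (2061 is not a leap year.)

July 5, 2061

January has 31 days (186 − 31 = 155 remain).
February has 28 days (155 − 28 = 127 remain).
March has 31 days (127 − 31 = 96 remain).
April has 30 days (96 − 30 = 66 remain).
May has 31 days (66 − 31 = 35 remain).
June has 30 days (35 − 30 = 5 remain).
5 into July → July 5.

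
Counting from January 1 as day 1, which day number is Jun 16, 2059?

167

Days in months before Jun: 31 + 28 + 31 + 30 + 31 = 151.
Plus 16 days into Jun → day 167.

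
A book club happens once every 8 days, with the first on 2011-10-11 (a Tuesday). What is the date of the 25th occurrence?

The 25th occurrence is 24 intervals after the first: 24 × 8 = 192 days after 2011-10-11.
October has 31 days — 20 days to the end of October leaves 172.
November has 30 days (142 left).
December has 31 days (111 left).
January has 31 days (80 left).
February has 29 days (51 left).
March has 31 days (20 left).
20 days into April → 2012-04-20.

2012-04-20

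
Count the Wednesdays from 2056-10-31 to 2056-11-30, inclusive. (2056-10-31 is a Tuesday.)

2056-10-31 is a Tuesday; the first Wednesday on or after it is 2056-11-01 (1 day later).
From 2056-11-01 to 2056-11-30 is 30 − 1 = 29 days.
29 ÷ 7 = 4 full weeks with remainder 1, so 4 more Wednesdays after the first → 5.

5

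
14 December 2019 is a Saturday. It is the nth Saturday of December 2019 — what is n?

2nd

Day 14 falls in week ⌈14/7⌉ of the month.
Days 1–7 hold the 1st Saturday, 8–14 the 2nd, 15–21 the 3rd, 22–28 the 4th, 29–31 the 5th.
14 is in the range for the 2nd.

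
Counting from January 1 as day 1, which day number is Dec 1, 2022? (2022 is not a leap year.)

335

Days in months before Dec: 31 + 28 + 31 + 30 + 31 + 30 + 31 + 31 + 30 + 31 + 30 = 334.
Plus 1 day into Dec → day 335.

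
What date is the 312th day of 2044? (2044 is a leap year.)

Jan has 31 days (312 − 31 = 281 remain).
Feb has 29 days (281 − 29 = 252 remain).
Mar has 31 days (252 − 31 = 221 remain).
Apr has 30 days (221 − 30 = 191 remain).
May has 31 days (191 − 31 = 160 remain).
Jun has 30 days (160 − 30 = 130 remain).
Jul has 31 days (130 − 31 = 99 remain).
Aug has 31 days (99 − 31 = 68 remain).
Sep has 30 days (68 − 30 = 38 remain).
Oct has 31 days (38 − 31 = 7 remain).
7 into Nov → Nov 7.

Nov 7, 2044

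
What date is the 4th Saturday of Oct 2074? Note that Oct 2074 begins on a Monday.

Oct 2074 begins on a Monday, so the first Saturday is Oct 6 (5 days later).
The 4th Saturday is 3 weeks later: 6 + 21 = 27.

Oct 27, 2074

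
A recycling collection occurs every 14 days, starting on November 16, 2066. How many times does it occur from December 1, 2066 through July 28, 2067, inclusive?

Occurrences land 14·i days after November 16, 2066 for i = 0, 1, 2, …
December 1, 2066 is 15 days after the start; 15 ÷ 14 = 1 remainder 1; since the remainder is 1, round up to i = 2. First occurrence in the window: #3 on December 14, 2066 (2×14 = 28 days in).
July 28, 2067 is 254 days after the start; 254 ÷ 14 = 18 remainder 2. Last occurrence in the window: #19 on July 26, 2067.
Occurrences #3 through #19: 17 in total.

17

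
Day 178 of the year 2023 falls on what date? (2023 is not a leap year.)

January has 31 days (178 − 31 = 147 remain).
February has 28 days (147 − 28 = 119 remain).
March has 31 days (119 − 31 = 88 remain).
April has 30 days (88 − 30 = 58 remain).
May has 31 days (58 − 31 = 27 remain).
27 into June → June 27.

June 27, 2023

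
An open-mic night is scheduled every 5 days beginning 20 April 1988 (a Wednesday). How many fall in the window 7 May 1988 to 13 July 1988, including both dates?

13

Occurrences land 5·i days after 20 April 1988 for i = 0, 1, 2, …
7 May 1988 is 17 days after the start; 17 ÷ 5 = 3 remainder 2; since the remainder is 2, round up to i = 4. First occurrence in the window: #5 on 10 May 1988 (4×5 = 20 days in).
13 July 1988 is 84 days after the start; 84 ÷ 5 = 16 remainder 4. Last occurrence in the window: #17 on 9 July 1988.
Occurrences #5 through #17: 13 in total.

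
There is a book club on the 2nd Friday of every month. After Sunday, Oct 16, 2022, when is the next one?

Nov 11, 2022

Oct 2022 starts on a Saturday; its first Friday is the 7th, so the 2nd Friday is the 14th — Oct 14, 2022.
That is not after Oct 16, 2022, so look at Nov 2022.
Nov 2022 starts on a Tuesday; its first Friday is the 4th, so the 2nd Friday is the 11th — Nov 11, 2022.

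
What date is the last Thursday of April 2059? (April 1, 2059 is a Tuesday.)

April 2059 begins on a Tuesday, so the first Thursday is April 3 (2 days later).
April 2059 has 30 days. Adding weeks: 3, 10, 17, 24 — the last one ≤ 30 is the 24th.

April 24, 2059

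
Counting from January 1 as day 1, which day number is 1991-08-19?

Days in months before August: 31 + 28 + 31 + 30 + 31 + 30 + 31 = 212.
Plus 19 days into August → day 231.

231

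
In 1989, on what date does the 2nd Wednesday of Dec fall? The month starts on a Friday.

Dec 13, 1989

Dec 1989 begins on a Friday, so the first Wednesday is Dec 6 (5 days later).
The 2nd Wednesday is 1 weeks later: 6 + 7 = 13.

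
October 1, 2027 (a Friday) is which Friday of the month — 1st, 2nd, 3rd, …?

Day 1 falls in week ⌈1/7⌉ of the month.
Days 1–7 hold the 1st Friday, 8–14 the 2nd, 15–21 the 3rd, 22–28 the 4th, 29–31 the 5th.
1 is in the range for the 1st.

1st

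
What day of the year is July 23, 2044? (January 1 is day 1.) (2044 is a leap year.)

Days in months before July: 31 + 29 + 31 + 30 + 31 + 30 = 182.
Plus 23 days into July → day 205.

205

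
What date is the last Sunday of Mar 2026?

Mar 29, 2026

The first Sunday of Mar 2026 is Mar 1.
Mar 2026 has 31 days. Adding weeks: 1, 8, 15, 22, 29 — the last one ≤ 31 is the 29th.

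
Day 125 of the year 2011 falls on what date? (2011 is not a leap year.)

January has 31 days (125 − 31 = 94 remain).
February has 28 days (94 − 28 = 66 remain).
March has 31 days (66 − 31 = 35 remain).
April has 30 days (35 − 30 = 5 remain).
5 into May → May 5.

5 May 2011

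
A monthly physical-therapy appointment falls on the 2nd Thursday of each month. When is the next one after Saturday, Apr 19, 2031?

May 8, 2031

Apr 2031 starts on a Tuesday; its first Thursday is the 3rd, so the 2nd Thursday is the 10th — Apr 10, 2031.
That is not after Apr 19, 2031, so look at May 2031.
May 2031 starts on a Thursday; its first Thursday is the 1st, so the 2nd Thursday is the 8th — May 8, 2031.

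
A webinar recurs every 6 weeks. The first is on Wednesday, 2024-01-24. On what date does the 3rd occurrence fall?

2024-04-17

The 3rd occurrence is 2 intervals after the first: 2 × 42 = 84 days after 2024-01-24.
January has 31 days — 7 days to the end of January leaves 77.
February has 29 days (48 left).
March has 31 days (17 left).
17 days into April → 2024-04-17.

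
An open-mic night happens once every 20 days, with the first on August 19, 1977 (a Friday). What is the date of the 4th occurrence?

The 4th occurrence is 3 intervals after the first: 3 × 20 = 60 days after August 19, 1977.
August has 31 days — 12 days to the end of August leaves 48.
September has 30 days (18 left).
18 days into October → October 18, 1977.

October 18, 1977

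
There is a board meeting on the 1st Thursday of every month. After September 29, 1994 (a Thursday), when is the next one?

October 6, 1994

September 1994 starts on a Thursday, so its 1st Thursday is September 1, 1994.
That is not after September 29, 1994, so look at October 1994.
October 1994 starts on a Saturday, so its 1st Thursday is October 6, 1994 (5 days in).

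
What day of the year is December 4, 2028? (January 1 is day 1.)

339

Days in months before December: 31 + 29 + 31 + 30 + 31 + 30 + 31 + 31 + 30 + 31 + 30 = 335.
Plus 4 days into December → day 339.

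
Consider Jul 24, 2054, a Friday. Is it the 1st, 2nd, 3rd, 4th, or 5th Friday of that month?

Day 24 falls in week ⌈24/7⌉ of the month.
Days 1–7 hold the 1st Friday, 8–14 the 2nd, 15–21 the 3rd, 22–28 the 4th, 29–31 the 5th.
24 is in the range for the 4th.

4th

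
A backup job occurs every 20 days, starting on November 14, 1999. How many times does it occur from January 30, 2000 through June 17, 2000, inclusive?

7

Occurrences land 20·i days after November 14, 1999 for i = 0, 1, 2, …
January 30, 2000 is 77 days after the start; 77 ÷ 20 = 3 remainder 17; since the remainder is 17, round up to i = 4. First occurrence in the window: #5 on February 2, 2000 (4×20 = 80 days in).
June 17, 2000 is 216 days after the start; 216 ÷ 20 = 10 remainder 16. Last occurrence in the window: #11 on June 1, 2000.
Occurrences #5 through #11: 7 in total.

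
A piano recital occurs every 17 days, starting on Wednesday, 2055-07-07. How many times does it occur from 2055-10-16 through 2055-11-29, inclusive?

Occurrences land 17·i days after 2055-07-07 for i = 0, 1, 2, …
2055-10-16 is 101 days after the start; 101 ÷ 17 = 5 remainder 16; since the remainder is 16, round up to i = 6. First occurrence in the window: #7 on 2055-10-17 (6×17 = 102 days in).
2055-11-29 is 145 days after the start; 145 ÷ 17 = 8 remainder 9. Last occurrence in the window: #9 on 2055-11-20.
Occurrences #7 through #9: 3 in total.

3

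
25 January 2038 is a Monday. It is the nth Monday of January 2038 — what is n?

Day 25 falls in week ⌈25/7⌉ of the month.
Days 1–7 hold the 1st Monday, 8–14 the 2nd, 15–21 the 3rd, 22–28 the 4th, 29–31 the 5th.
25 is in the range for the 4th.

4th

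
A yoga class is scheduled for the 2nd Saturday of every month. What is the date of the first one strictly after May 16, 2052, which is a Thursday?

May 2052 starts on a Wednesday; its first Saturday is the 4th, so the 2nd Saturday is the 11th — May 11, 2052.
That is not after May 16, 2052, so look at Jun 2052.
Jun 2052 starts on a Saturday; its first Saturday is the 1st, so the 2nd Saturday is the 8th — Jun 8, 2052.

Jun 8, 2052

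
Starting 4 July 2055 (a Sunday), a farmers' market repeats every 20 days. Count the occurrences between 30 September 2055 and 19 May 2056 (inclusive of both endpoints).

12

Occurrences land 20·i days after 4 July 2055 for i = 0, 1, 2, …
30 September 2055 is 88 days after the start; 88 ÷ 20 = 4 remainder 8; since the remainder is 8, round up to i = 5. First occurrence in the window: #6 on 12 October 2055 (5×20 = 100 days in).
19 May 2056 is 320 days after the start; 320 ÷ 20 = 16 remainder 0. Last occurrence in the window: #17 on 19 May 2056.
Occurrences #6 through #17: 12 in total.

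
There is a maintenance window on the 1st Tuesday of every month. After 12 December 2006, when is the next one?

December 2006 starts on a Friday, so its 1st Tuesday is 5 December 2006 (4 days in).
That is not after 12 December 2006, so look at January 2007.
January 2007 starts on a Monday, so its 1st Tuesday is 2 January 2007 (1 day in).

2 January 2007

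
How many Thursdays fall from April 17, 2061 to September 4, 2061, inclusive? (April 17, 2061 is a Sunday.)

20

April 17, 2061 is a Sunday; the first Thursday on or after it is April 21, 2061 (4 days later).
From April 21, 2061 to September 4, 2061: 9 + 31 + 30 + 31 + 31 + 4 = 136 days (rest of April, May, June, July, August, September).
136 ÷ 7 = 19 full weeks with remainder 3, so 19 more Thursdays after the first → 20.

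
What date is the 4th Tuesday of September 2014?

23 September 2014

September 2014 begins on a Monday, so the first Tuesday is September 2 (1 day later).
The 4th Tuesday is 3 weeks later: 2 + 21 = 23.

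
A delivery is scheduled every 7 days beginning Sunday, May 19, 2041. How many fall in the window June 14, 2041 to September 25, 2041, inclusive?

Occurrences land 7·i days after May 19, 2041 for i = 0, 1, 2, …
June 14, 2041 is 26 days after the start; 26 ÷ 7 = 3 remainder 5; since the remainder is 5, round up to i = 4. First occurrence in the window: #5 on June 16, 2041 (4×7 = 28 days in).
September 25, 2041 is 129 days after the start; 129 ÷ 7 = 18 remainder 3. Last occurrence in the window: #19 on September 22, 2041.
Occurrences #5 through #19: 15 in total.

15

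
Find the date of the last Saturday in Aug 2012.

The first Saturday of Aug 2012 is Aug 4.
Aug 2012 has 31 days. Adding weeks: 4, 11, 18, 25 — the last one ≤ 31 is the 25th.

Aug 25, 2012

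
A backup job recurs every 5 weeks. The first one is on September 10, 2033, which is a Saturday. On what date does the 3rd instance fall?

November 19, 2033

The 3rd occurrence is 2 intervals after the first: 2 × 35 = 70 days after September 10, 2033.
September has 30 days — 20 days to the end of September leaves 50.
October has 31 days (19 left).
19 days into November → November 19, 2033.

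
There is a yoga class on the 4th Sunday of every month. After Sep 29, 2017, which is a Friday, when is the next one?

Oct 22, 2017

Sep 2017 starts on a Friday; its first Sunday is the 3rd, so the 4th Sunday is the 24th — Sep 24, 2017.
That is not after Sep 29, 2017, so look at Oct 2017.
Oct 2017 starts on a Sunday; its first Sunday is the 1st, so the 4th Sunday is the 22nd — Oct 22, 2017.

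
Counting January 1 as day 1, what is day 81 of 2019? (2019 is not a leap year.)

22 March 2019

January has 31 days (81 − 31 = 50 remain).
February has 28 days (50 − 28 = 22 remain).
22 into March → March 22.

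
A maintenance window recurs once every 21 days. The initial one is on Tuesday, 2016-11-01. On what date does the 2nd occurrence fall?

2016-11-22

The 2nd occurrence is 1 interval after the first: 1 × 21 = 21 days after 2016-11-01.
21 days later is 2016-11-22.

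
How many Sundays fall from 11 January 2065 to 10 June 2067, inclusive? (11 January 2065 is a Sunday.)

11 January 2065 is a Sunday; the first Sunday on or after it is 11 January 2065.
From 11 January 2065 to 10 June 2067: 354 + 365 + 161 = 880 days (rest of 2065, 2066, to 10 June 2067 in 2067).
880 ÷ 7 = 125 full weeks with remainder 5, so 125 more Sundays after the first → 126.

126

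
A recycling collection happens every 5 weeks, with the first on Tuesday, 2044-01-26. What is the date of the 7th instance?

The 7th occurrence is 6 intervals after the first: 6 × 35 = 210 days after 2044-01-26.
January has 31 days — 5 days to the end of January leaves 205.
February has 29 days (176 left).
March has 31 days (145 left).
April has 30 days (115 left).
May has 31 days (84 left).
June has 30 days (54 left).
July has 31 days (23 left).
23 days into August → 2044-08-23.

2044-08-23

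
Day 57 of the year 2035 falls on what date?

January has 31 days (57 − 31 = 26 remain).
26 into February → February 26.

26 February 2035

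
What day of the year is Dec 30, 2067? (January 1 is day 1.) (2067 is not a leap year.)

364

Days in months before Dec: 31 + 28 + 31 + 30 + 31 + 30 + 31 + 31 + 30 + 31 + 30 = 334.
Plus 30 days into Dec → day 364.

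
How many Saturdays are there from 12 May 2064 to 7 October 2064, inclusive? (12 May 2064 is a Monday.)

21

12 May 2064 is a Monday; the first Saturday on or after it is 17 May 2064 (5 days later).
From 17 May 2064 to 7 October 2064: 14 + 30 + 31 + 31 + 30 + 7 = 143 days (rest of May, June, July, August, September, October).
143 ÷ 7 = 20 full weeks with remainder 3, so 20 more Saturdays after the first → 21.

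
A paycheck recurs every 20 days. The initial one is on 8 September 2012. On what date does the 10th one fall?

The 10th occurrence is 9 intervals after the first: 9 × 20 = 180 days after 8 September 2012.
September has 30 days — 22 days to the end of September leaves 158.
October has 31 days (127 left).
November has 30 days (97 left).
December has 31 days (66 left).
January has 31 days (35 left).
February has 28 days (7 left).
7 days into March → 7 March 2013.

7 March 2013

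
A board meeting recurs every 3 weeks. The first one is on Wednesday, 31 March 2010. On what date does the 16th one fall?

9 February 2011

The 16th occurrence is 15 intervals after the first: 15 × 21 = 315 days after 31 March 2010.
March has 31 days — 0 days to the end of March leaves 315.
April has 30 days (285 left).
May has 31 days (254 left).
June has 30 days (224 left).
July has 31 days (193 left).
August has 31 days (162 left).
September has 30 days (132 left).
October has 31 days (101 left).
November has 30 days (71 left).
December has 31 days (40 left).
January has 31 days (9 left).
9 days into February → 9 February 2011.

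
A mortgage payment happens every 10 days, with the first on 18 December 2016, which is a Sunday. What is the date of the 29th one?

24 September 2017

The 29th occurrence is 28 intervals after the first: 28 × 10 = 280 days after 18 December 2016.
December has 31 days — 13 days to the end of December leaves 267.
January has 31 days (236 left).
February has 28 days (208 left).
March has 31 days (177 left).
April has 30 days (147 left).
May has 31 days (116 left).
June has 30 days (86 left).
July has 31 days (55 left).
August has 31 days (24 left).
24 days into September → 24 September 2017.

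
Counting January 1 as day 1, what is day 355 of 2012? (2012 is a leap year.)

January has 31 days (355 − 31 = 324 remain).
February has 29 days (324 − 29 = 295 remain).
March has 31 days (295 − 31 = 264 remain).
April has 30 days (264 − 30 = 234 remain).
May has 31 days (234 − 31 = 203 remain).
June has 30 days (203 − 30 = 173 remain).
July has 31 days (173 − 31 = 142 remain).
August has 31 days (142 − 31 = 111 remain).
September has 30 days (111 − 30 = 81 remain).
October has 31 days (81 − 31 = 50 remain).
November has 30 days (50 − 30 = 20 remain).
20 into December → December 20.

2012-12-20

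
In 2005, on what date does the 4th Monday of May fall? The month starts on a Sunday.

May 23, 2005

May 2005 begins on a Sunday, so the first Monday is May 2 (1 day later).
The 4th Monday is 3 weeks later: 2 + 21 = 23.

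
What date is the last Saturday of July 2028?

2028-07-29

The first Saturday of July 2028 is July 1.
July 2028 has 31 days. Adding weeks: 1, 8, 15, 22, 29 — the last one ≤ 31 is the 29th.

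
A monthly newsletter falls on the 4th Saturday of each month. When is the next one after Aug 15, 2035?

Aug 2035 starts on a Wednesday; its first Saturday is the 4th, so the 4th Saturday is the 25th — Aug 25, 2035.
Aug 25, 2035 is after Aug 15, 2035, so that is the next one.

Aug 25, 2035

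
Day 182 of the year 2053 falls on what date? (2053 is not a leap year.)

Jul 1, 2053

Jan has 31 days (182 − 31 = 151 remain).
Feb has 28 days (151 − 28 = 123 remain).
Mar has 31 days (123 − 31 = 92 remain).
Apr has 30 days (92 − 30 = 62 remain).
May has 31 days (62 − 31 = 31 remain).
Jun has 30 days (31 − 30 = 1 remain).
1 into Jul → Jul 1.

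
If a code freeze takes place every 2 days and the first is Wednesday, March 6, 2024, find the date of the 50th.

The 50th occurrence is 49 intervals after the first: 49 × 2 = 98 days after March 6, 2024.
March has 31 days — 25 days to the end of March leaves 73.
April has 30 days (43 left).
May has 31 days (12 left).
12 days into June → June 12, 2024.

June 12, 2024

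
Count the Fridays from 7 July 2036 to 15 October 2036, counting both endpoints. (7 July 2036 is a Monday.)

7 July 2036 is a Monday; the first Friday on or after it is 11 July 2036 (4 days later).
From 11 July 2036 to 15 October 2036: 20 + 31 + 30 + 15 = 96 days (rest of July, August, September, October).
96 ÷ 7 = 13 full weeks with remainder 5, so 13 more Fridays after the first → 14.

14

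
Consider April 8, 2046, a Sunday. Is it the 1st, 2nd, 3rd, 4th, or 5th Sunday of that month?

Day 8 falls in week ⌈8/7⌉ of the month.
Days 1–7 hold the 1st Sunday, 8–14 the 2nd, 15–21 the 3rd, 22–28 the 4th, 29–31 the 5th.
8 is in the range for the 2nd.

2nd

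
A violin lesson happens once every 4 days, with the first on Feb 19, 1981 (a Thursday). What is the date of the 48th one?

Aug 26, 1981

The 48th occurrence is 47 intervals after the first: 47 × 4 = 188 days after Feb 19, 1981.
Feb has 28 days — 9 days to the end of Feb leaves 179.
Mar has 31 days (148 left).
Apr has 30 days (118 left).
May has 31 days (87 left).
Jun has 30 days (57 left).
Jul has 31 days (26 left).
26 days into Aug → Aug 26, 1981.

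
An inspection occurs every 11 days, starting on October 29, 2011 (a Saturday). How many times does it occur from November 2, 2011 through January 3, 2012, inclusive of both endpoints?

6

Occurrences land 11·i days after October 29, 2011 for i = 0, 1, 2, …
November 2, 2011 is 4 days after the start; 4 ÷ 11 = 0 remainder 4; since the remainder is 4, round up to i = 1. First occurrence in the window: #2 on November 9, 2011 (1×11 = 11 days in).
January 3, 2012 is 66 days after the start; 66 ÷ 11 = 6 remainder 0. Last occurrence in the window: #7 on January 3, 2012.
Occurrences #2 through #7: 6 in total.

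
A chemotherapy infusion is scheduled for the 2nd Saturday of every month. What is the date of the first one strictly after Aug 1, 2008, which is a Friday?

Aug 2008 starts on a Friday; its first Saturday is the 2nd, so the 2nd Saturday is the 9th — Aug 9, 2008.
Aug 9, 2008 is after Aug 1, 2008, so that is the next one.

Aug 9, 2008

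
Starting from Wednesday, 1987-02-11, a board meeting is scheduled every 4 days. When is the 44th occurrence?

The 44th occurrence is 43 intervals after the first: 43 × 4 = 172 days after 1987-02-11.
February has 28 days — 17 days to the end of February leaves 155.
March has 31 days (124 left).
April has 30 days (94 left).
May has 31 days (63 left).
June has 30 days (33 left).
July has 31 days (2 left).
2 days into August → 1987-08-02.

1987-08-02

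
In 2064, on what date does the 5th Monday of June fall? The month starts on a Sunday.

June 30, 2064

June 2064 begins on a Sunday, so the first Monday is June 2 (1 day later).
The 5th Monday is 4 weeks later: 2 + 28 = 30.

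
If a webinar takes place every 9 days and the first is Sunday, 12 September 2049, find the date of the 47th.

The 47th occurrence is 46 intervals after the first: 46 × 9 = 414 days after 12 September 2049.
September has 30 days — 18 days to the end of September leaves 396.
October has 31 days (365 left).
November has 30 days (335 left).
December has 31 days (304 left).
January has 31 days (273 left).
February has 28 days (245 left).
March has 31 days (214 left).
April has 30 days (184 left).
May has 31 days (153 left).
June has 30 days (123 left).
July has 31 days (92 left).
August has 31 days (61 left).
September has 30 days (31 left).
31 days into October → 31 October 2050.

31 October 2050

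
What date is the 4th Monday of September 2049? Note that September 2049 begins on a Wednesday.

September 2049 begins on a Wednesday, so the first Monday is September 6 (5 days later).
The 4th Monday is 3 weeks later: 6 + 21 = 27.

September 27, 2049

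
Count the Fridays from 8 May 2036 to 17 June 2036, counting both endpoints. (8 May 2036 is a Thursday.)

6

8 May 2036 is a Thursday; the first Friday on or after it is 9 May 2036 (1 day later).
From 9 May 2036 to 17 June 2036: 22 + 17 = 39 days (rest of May, June).
39 ÷ 7 = 5 full weeks with remainder 4, so 5 more Fridays after the first → 6.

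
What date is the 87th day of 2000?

2000-03-27

January has 31 days (87 − 31 = 56 remain).
February has 29 days (56 − 29 = 27 remain).
27 into March → March 27.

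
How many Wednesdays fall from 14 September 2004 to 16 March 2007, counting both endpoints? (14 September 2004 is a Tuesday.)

14 September 2004 is a Tuesday; the first Wednesday on or after it is 15 September 2004 (1 day later).
From 15 September 2004 to 16 March 2007: 107 + 365 + 365 + 75 = 912 days (rest of 2004, 2005, 2006, to 16 March 2007 in 2007).
912 ÷ 7 = 130 full weeks with remainder 2, so 130 more Wednesdays after the first → 131.

131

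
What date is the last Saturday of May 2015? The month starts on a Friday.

May 2015 begins on a Friday, so the first Saturday is May 2 (1 day later).
May 2015 has 31 days. Adding weeks: 2, 9, 16, 23, 30 — the last one ≤ 31 is the 30th.

2015-05-30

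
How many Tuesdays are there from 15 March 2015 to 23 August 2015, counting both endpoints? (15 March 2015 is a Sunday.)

15 March 2015 is a Sunday; the first Tuesday on or after it is 17 March 2015 (2 days later).
From 17 March 2015 to 23 August 2015: 14 + 30 + 31 + 30 + 31 + 23 = 159 days (rest of March, April, May, June, July, August).
159 ÷ 7 = 22 full weeks with remainder 5, so 22 more Tuesdays after the first → 23.

23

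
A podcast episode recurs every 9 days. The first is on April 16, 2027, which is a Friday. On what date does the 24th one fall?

November 9, 2027

The 24th occurrence is 23 intervals after the first: 23 × 9 = 207 days after April 16, 2027.
April has 30 days — 14 days to the end of April leaves 193.
May has 31 days (162 left).
June has 30 days (132 left).
July has 31 days (101 left).
August has 31 days (70 left).
September has 30 days (40 left).
October has 31 days (9 left).
9 days into November → November 9, 2027.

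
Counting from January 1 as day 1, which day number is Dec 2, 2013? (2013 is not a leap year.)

Days in months before Dec: 31 + 28 + 31 + 30 + 31 + 30 + 31 + 31 + 30 + 31 + 30 = 334.
Plus 2 days into Dec → day 336.

336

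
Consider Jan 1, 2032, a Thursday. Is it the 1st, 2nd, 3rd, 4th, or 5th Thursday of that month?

1st

Day 1 falls in week ⌈1/7⌉ of the month.
Days 1–7 hold the 1st Thursday, 8–14 the 2nd, 15–21 the 3rd, 22–28 the 4th, 29–31 the 5th.
1 is in the range for the 1st.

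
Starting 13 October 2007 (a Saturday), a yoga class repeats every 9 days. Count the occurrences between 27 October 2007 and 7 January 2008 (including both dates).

Occurrences land 9·i days after 13 October 2007 for i = 0, 1, 2, …
27 October 2007 is 14 days after the start; 14 ÷ 9 = 1 remainder 5; since the remainder is 5, round up to i = 2. First occurrence in the window: #3 on 31 October 2007 (2×9 = 18 days in).
7 January 2008 is 86 days after the start; 86 ÷ 9 = 9 remainder 5. Last occurrence in the window: #10 on 2 January 2008.
Occurrences #3 through #10: 8 in total.

8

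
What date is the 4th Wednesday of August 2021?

25 August 2021

The first Wednesday of August 2021 is August 4.
The 4th Wednesday is 3 weeks later: 4 + 21 = 25.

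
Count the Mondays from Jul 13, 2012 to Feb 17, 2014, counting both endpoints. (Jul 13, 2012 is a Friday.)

84

Jul 13, 2012 is a Friday; the first Monday on or after it is Jul 16, 2012 (3 days later).
From Jul 16, 2012 to Feb 17, 2014: 168 + 365 + 48 = 581 days (rest of 2012, 2013, to Feb 17, 2014 in 2014).
581 ÷ 7 = 83 full weeks with remainder 0, so 83 more Mondays after the first → 84.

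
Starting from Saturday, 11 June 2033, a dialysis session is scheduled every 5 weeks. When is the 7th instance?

7 January 2034

The 7th occurrence is 6 intervals after the first: 6 × 35 = 210 days after 11 June 2033.
June has 30 days — 19 days to the end of June leaves 191.
July has 31 days (160 left).
August has 31 days (129 left).
September has 30 days (99 left).
October has 31 days (68 left).
November has 30 days (38 left).
December has 31 days (7 left).
7 days into January → 7 January 2034.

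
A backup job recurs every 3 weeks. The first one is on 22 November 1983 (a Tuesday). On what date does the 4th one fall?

The 4th occurrence is 3 intervals after the first: 3 × 21 = 63 days after 22 November 1983.
November has 30 days — 8 days to the end of November leaves 55.
December has 31 days (24 left).
24 days into January → 24 January 1984.

24 January 1984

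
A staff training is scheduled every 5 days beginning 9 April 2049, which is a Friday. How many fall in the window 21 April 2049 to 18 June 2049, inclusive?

Occurrences land 5·i days after 9 April 2049 for i = 0, 1, 2, …
21 April 2049 is 12 days after the start; 12 ÷ 5 = 2 remainder 2; since the remainder is 2, round up to i = 3. First occurrence in the window: #4 on 24 April 2049 (3×5 = 15 days in).
18 June 2049 is 70 days after the start; 70 ÷ 5 = 14 remainder 0. Last occurrence in the window: #15 on 18 June 2049.
Occurrences #4 through #15: 12 in total.

12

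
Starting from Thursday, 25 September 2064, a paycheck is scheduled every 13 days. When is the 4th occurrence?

The 4th occurrence is 3 intervals after the first: 3 × 13 = 39 days after 25 September 2064.
September has 30 days — 5 days to the end of September leaves 34.
October has 31 days (3 left).
3 days into November → 3 November 2064.

3 November 2064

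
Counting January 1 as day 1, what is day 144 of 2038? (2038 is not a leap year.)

January has 31 days (144 − 31 = 113 remain).
February has 28 days (113 − 28 = 85 remain).
March has 31 days (85 − 31 = 54 remain).
April has 30 days (54 − 30 = 24 remain).
24 into May → May 24.

24 May 2038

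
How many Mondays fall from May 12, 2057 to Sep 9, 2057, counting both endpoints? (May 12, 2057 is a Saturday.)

May 12, 2057 is a Saturday; the first Monday on or after it is May 14, 2057 (2 days later).
From May 14, 2057 to Sep 9, 2057: 17 + 30 + 31 + 31 + 9 = 118 days (rest of May, Jun, Jul, Aug, Sep).
118 ÷ 7 = 16 full weeks with remainder 6, so 16 more Mondays after the first → 17.

17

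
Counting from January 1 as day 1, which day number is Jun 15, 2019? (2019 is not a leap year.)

Days in months before Jun: 31 + 28 + 31 + 30 + 31 = 151.
Plus 15 days into Jun → day 166.

166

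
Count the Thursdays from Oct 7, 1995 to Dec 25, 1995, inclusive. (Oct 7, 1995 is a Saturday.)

11

Oct 7, 1995 is a Saturday; the first Thursday on or after it is Oct 12, 1995 (5 days later).
From Oct 12, 1995 to Dec 25, 1995: 19 + 30 + 25 = 74 days (rest of Oct, Nov, Dec).
74 ÷ 7 = 10 full weeks with remainder 4, so 10 more Thursdays after the first → 11.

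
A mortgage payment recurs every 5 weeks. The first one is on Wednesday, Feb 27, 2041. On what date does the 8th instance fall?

The 8th occurrence is 7 intervals after the first: 7 × 35 = 245 days after Feb 27, 2041.
Feb has 28 days — 1 day to the end of Feb leaves 244.
Mar has 31 days (213 left).
Apr has 30 days (183 left).
May has 31 days (152 left).
Jun has 30 days (122 left).
Jul has 31 days (91 left).
Aug has 31 days (60 left).
Sep has 30 days (30 left).
30 days into Oct → Oct 30, 2041.

Oct 30, 2041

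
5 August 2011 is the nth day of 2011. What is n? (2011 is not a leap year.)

217

Days in months before August: 31 + 28 + 31 + 30 + 31 + 30 + 31 = 212.
Plus 5 days into August → day 217.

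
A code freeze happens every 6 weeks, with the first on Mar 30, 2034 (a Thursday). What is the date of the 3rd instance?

The 3rd occurrence is 2 intervals after the first: 2 × 42 = 84 days after Mar 30, 2034.
Mar has 31 days — 1 day to the end of Mar leaves 83.
Apr has 30 days (53 left).
May has 31 days (22 left).
22 days into Jun → Jun 22, 2034.

Jun 22, 2034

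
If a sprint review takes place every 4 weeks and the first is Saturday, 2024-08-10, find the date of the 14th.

The 14th occurrence is 13 intervals after the first: 13 × 28 = 364 days after 2024-08-10.
August has 31 days — 21 days to the end of August leaves 343.
September has 30 days (313 left).
October has 31 days (282 left).
November has 30 days (252 left).
December has 31 days (221 left).
January has 31 days (190 left).
February has 28 days (162 left).
March has 31 days (131 left).
April has 30 days (101 left).
May has 31 days (70 left).
June has 30 days (40 left).
July has 31 days (9 left).
9 days into August → 2025-08-09.

2025-08-09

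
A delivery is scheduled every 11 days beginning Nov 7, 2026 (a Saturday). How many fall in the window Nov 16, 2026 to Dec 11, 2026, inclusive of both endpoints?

Occurrences land 11·i days after Nov 7, 2026 for i = 0, 1, 2, …
Nov 16, 2026 is 9 days after the start; 9 ÷ 11 = 0 remainder 9; since the remainder is 9, round up to i = 1. First occurrence in the window: #2 on Nov 18, 2026 (1×11 = 11 days in).
Dec 11, 2026 is 34 days after the start; 34 ÷ 11 = 3 remainder 1. Last occurrence in the window: #4 on Dec 10, 2026.
Occurrences #2 through #4: 3 in total.

3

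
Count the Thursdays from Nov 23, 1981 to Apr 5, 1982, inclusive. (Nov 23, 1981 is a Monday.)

19

Nov 23, 1981 is a Monday; the first Thursday on or after it is Nov 26, 1981 (3 days later).
From Nov 26, 1981 to Apr 5, 1982: 4 + 31 + 31 + 28 + 31 + 5 = 130 days (rest of Nov, Dec, Jan, Feb, Mar, Apr).
130 ÷ 7 = 18 full weeks with remainder 4, so 18 more Thursdays after the first → 19.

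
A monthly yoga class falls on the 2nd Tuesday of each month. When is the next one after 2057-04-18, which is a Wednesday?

April 2057 starts on a Sunday; its first Tuesday is the 3rd, so the 2nd Tuesday is the 10th — 2057-04-10.
That is not after 2057-04-18, so look at May 2057.
May 2057 starts on a Tuesday; its first Tuesday is the 1st, so the 2nd Tuesday is the 8th — 2057-05-08.

2057-05-08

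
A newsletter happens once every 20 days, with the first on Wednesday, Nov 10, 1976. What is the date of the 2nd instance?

The 2nd occurrence is 1 interval after the first: 1 × 20 = 20 days after Nov 10, 1976.
20 days later is Nov 30, 1976.

Nov 30, 1976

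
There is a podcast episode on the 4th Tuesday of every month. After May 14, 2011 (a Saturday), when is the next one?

May 24, 2011

May 2011 starts on a Sunday; its first Tuesday is the 3rd, so the 4th Tuesday is the 24th — May 24, 2011.
May 24, 2011 is after May 14, 2011, so that is the next one.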